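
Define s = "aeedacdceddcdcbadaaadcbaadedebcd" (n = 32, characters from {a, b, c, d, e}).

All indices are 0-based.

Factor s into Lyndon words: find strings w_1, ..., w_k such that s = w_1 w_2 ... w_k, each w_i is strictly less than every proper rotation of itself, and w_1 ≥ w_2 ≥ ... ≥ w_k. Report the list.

emit factor 1: 'aeed' (i=0, period=4)
emit factor 2: 'acdceddcdcbad' (i=4, period=13)
emit factor 3: 'aaadcbaadedebcd' (i=17, period=15)

["aeed", "acdceddcdcbad", "aaadcbaadedebcd"]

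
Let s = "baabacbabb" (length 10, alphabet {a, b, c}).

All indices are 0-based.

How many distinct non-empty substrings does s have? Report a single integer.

45

sorted suffixes:
  #0 SA[0]=1  'aabacbabb'
  #1 SA[1]=2  'abacbabb'
  #2 SA[2]=7  'abb'
  #3 SA[3]=4  'acbabb'
  #4 SA[4]=9  'b'
  #5 SA[5]=0  'baabacbabb'
  #6 SA[6]=6  'babb'
  #7 SA[7]=3  'bacbabb'
  #8 SA[8]=8  'bb'
  #9 SA[9]=5  'cbabb'

SA = [1, 2, 7, 4, 9, 0, 6, 3, 8, 5]
i: (SA[i-1],SA[i]) lcp shared
  1: (1,2) 1 'a'
  2: (2,7) 2 'ab'
  3: (7,4) 1 'a'
  4: (4,9) 0 ''
  5: (9,0) 1 'b'
  6: (0,6) 2 'ba'
  7: (6,3) 2 'ba'
  8: (3,8) 1 'b'
  9: (8,5) 0 ''

n(n+1)/2 = 10·11/2 = 55
Σ LCP = 0 + 1 + 2 + 1 + 0 + 1 + 2 + 2 + 1 + 0 = 10
distinct = 55 − 10 = 45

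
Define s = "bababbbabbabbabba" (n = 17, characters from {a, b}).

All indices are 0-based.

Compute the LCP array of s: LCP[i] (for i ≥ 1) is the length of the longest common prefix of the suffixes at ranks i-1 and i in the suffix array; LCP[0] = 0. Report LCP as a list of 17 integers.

[0, 1, 2, 4, 7, 3, 0, 2, 3, 5, 8, 4, 1, 3, 6, 9, 2]

rank→(start, suffix):
  0 → (16, 'a')
  1 → (1, 'ababbbabbabbabba')
  2 → (13, 'abba')
  3 → (10, 'abbabba')
  4 → (7, 'abbabbabba')
  5 → (3, 'abbbabbabbabba')
  6 → (15, 'ba')
  7 → (0, 'bababbbabbabbabba')
  8 → (12, 'babba')
  9 → (9, 'babbabba')
  10 → (6, 'babbabbabba')
  11 → (2, 'babbbabbabbabba')
  12 → (14, 'bba')
  13 → (11, 'bbabba')
  14 → (8, 'bbabbabba')
  15 → (5, 'bbabbabbabba')
  16 → (4, 'bbbabbabbabba')

SA = [16, 1, 13, 10, 7, 3, 15, 0, 12, 9, 6, 2, 14, 11, 8, 5, 4]
[i] adj suffixes → lcp
  [1] 16/1 → 1 ('a')
  [2] 1/13 → 2 ('ab')
  [3] 13/10 → 4 ('abba')
  [4] 10/7 → 7 ('abbabba')
  [5] 7/3 → 3 ('abb')
  [6] 3/15 → 0 ('')
  [7] 15/0 → 2 ('ba')
  [8] 0/12 → 3 ('bab')
  [9] 12/9 → 5 ('babba')
  [10] 9/6 → 8 ('babbabba')
  [11] 6/2 → 4 ('babb')
  [12] 2/14 → 1 ('b')
  [13] 14/11 → 3 ('bba')
  [14] 11/8 → 6 ('bbabba')
  [15] 8/5 → 9 ('bbabbabba')
  [16] 5/4 → 2 ('bb')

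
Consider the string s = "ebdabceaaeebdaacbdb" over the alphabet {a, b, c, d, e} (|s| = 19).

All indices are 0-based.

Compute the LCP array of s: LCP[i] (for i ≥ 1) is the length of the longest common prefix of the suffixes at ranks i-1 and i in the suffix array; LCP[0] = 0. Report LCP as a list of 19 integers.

rank→(start, suffix):
  0 → (13, 'aacbdb')
  1 → (7, 'aaeebdaacbdb')
  2 → (3, 'abceaaeebdaacbdb')
  3 → (14, 'acbdb')
  4 → (8, 'aeebdaacbdb')
  5 → (18, 'b')
  6 → (4, 'bceaaeebdaacbdb')
  7 → (11, 'bdaacbdb')
  8 → (1, 'bdabceaaeebdaacbdb')
  9 → (16, 'bdb')
  10 → (15, 'cbdb')
  11 → (5, 'ceaaeebdaacbdb')
  12 → (12, 'daacbdb')
  13 → (2, 'dabceaaeebdaacbdb')
  14 → (17, 'db')
  15 → (6, 'eaaeebdaacbdb')
  16 → (10, 'ebdaacbdb')
  17 → (0, 'ebdabceaaeebdaacbdb')
  18 → (9, 'eebdaacbdb')

SA = [13, 7, 3, 14, 8, 18, 4, 11, 1, 16, 15, 5, 12, 2, 17, 6, 10, 0, 9]
rank  pair      lcp
   1  s[13:],s[7:]  2  'aa'
   2  s[7:],s[3:]  1  'a'
   3  s[3:],s[14:]  1  'a'
   4  s[14:],s[8:]  1  'a'
   5  s[8:],s[18:]  0  ''
   6  s[18:],s[4:]  1  'b'
   7  s[4:],s[11:]  1  'b'
   8  s[11:],s[1:]  3  'bda'
   9  s[1:],s[16:]  2  'bd'
  10  s[16:],s[15:]  0  ''
  11  s[15:],s[5:]  1  'c'
  12  s[5:],s[12:]  0  ''
  13  s[12:],s[2:]  2  'da'
  14  s[2:],s[17:]  1  'd'
  15  s[17:],s[6:]  0  ''
  16  s[6:],s[10:]  1  'e'
  17  s[10:],s[0:]  4  'ebda'
  18  s[0:],s[9:]  1  'e'

[0, 2, 1, 1, 1, 0, 1, 1, 3, 2, 0, 1, 0, 2, 1, 0, 1, 4, 1]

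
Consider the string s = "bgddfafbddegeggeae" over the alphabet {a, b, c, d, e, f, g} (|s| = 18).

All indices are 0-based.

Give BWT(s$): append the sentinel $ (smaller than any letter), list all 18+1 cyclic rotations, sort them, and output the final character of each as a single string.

rank  rotation             last
    0  $bgddfafbddegeggeae  e
    1  ae$bgddfafbddegegge  e
    2  afbddegeggeae$bgddf  f
    3  bddegeggeae$bgddfaf  f
    4  bgddfafbddegeggeae$  $
    5  ddegeggeae$bgddfafb  b
    6  ddfafbddegeggeae$bg  g
    7  degeggeae$bgddfafbd  d
    8  dfafbddegeggeae$bgd  d
    9  e$bgddfafbddegeggea  a
   10  eae$bgddfafbddegegg  g
   11  egeggeae$bgddfafbdd  d
   12  eggeae$bgddfafbddeg  g
   13  fafbddegeggeae$bgdd  d
   14  fbddegeggeae$bgddfa  a
   15  gddfafbddegeggeae$b  b
   16  geae$bgddfafbddegeg  g
   17  geggeae$bgddfafbdde  e
   18  ggeae$bgddfafbddege  e

eeff$bgddagdgdabgee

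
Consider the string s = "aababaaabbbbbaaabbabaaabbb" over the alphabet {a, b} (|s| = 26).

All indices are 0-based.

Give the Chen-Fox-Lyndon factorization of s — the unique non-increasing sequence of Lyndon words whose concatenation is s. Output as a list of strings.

emit factor 1: 'aabab' (i=0, period=5)
emit factor 2: 'aaabbbbb' (i=5, period=8)
emit factor 3: 'aaabbabaaabbb' (i=13, period=13)

["aabab", "aaabbbbb", "aaabbabaaabbb"]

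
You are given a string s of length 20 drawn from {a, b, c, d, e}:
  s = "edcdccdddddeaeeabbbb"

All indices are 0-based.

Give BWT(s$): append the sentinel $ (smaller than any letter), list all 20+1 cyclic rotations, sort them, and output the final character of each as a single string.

rank  rotation               last
    0  $edcdccdddddeaeeabbbb  b
    1  abbbb$edcdccdddddeaee  e
    2  aeeabbbb$edcdccddddde  e
    3  b$edcdccdddddeaeeabbb  b
    4  bb$edcdccdddddeaeeabb  b
    5  bbb$edcdccdddddeaeeab  b
    6  bbbb$edcdccdddddeaeea  a
    7  ccdddddeaeeabbbb$edcd  d
    8  cdccdddddeaeeabbbb$ed  d
    9  cdddddeaeeabbbb$edcdc  c
   10  dccdddddeaeeabbbb$edc  c
   11  dcdccdddddeaeeabbbb$e  e
   12  dddddeaeeabbbb$edcdcc  c
   13  ddddeaeeabbbb$edcdccd  d
   14  dddeaeeabbbb$edcdccdd  d
   15  ddeaeeabbbb$edcdccddd  d
   16  deaeeabbbb$edcdccdddd  d
   17  eabbbb$edcdccdddddeae  e
   18  eaeeabbbb$edcdccddddd  d
   19  edcdccdddddeaeeabbbb$  $
   20  eeabbbb$edcdccdddddea  a

beebbbaddccecdddded$a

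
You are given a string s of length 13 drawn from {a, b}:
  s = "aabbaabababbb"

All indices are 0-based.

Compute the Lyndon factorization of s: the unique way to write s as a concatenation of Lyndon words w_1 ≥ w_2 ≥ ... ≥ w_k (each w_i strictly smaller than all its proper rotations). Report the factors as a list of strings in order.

["aabb", "aabababbb"]

emit factor 1: 'aabb' (i=0, period=4)
emit factor 2: 'aabababbb' (i=4, period=9)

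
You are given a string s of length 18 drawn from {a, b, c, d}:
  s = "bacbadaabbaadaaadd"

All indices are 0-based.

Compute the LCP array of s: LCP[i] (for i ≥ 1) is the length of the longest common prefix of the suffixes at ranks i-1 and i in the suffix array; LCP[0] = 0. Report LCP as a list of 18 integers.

sorted suffixes:
  #0 SA[0]=13  'aaadd'
  #1 SA[1]=6  'aabbaadaaadd'
  #2 SA[2]=10  'aadaaadd'
  #3 SA[3]=14  'aadd'
  #4 SA[4]=7  'abbaadaaadd'
  #5 SA[5]=1  'acbadaabbaadaaadd'
  #6 SA[6]=11  'adaaadd'
  #7 SA[7]=4  'adaabbaadaaadd'
  #8 SA[8]=15  'add'
  #9 SA[9]=9  'baadaaadd'
  #10 SA[10]=0  'bacbadaabbaadaaadd'
  #11 SA[11]=3  'badaabbaadaaadd'
  #12 SA[12]=8  'bbaadaaadd'
  #13 SA[13]=2  'cbadaabbaadaaadd'
  #14 SA[14]=17  'd'
  #15 SA[15]=12  'daaadd'
  #16 SA[16]=5  'daabbaadaaadd'
  #17 SA[17]=16  'dd'

SA = [13, 6, 10, 14, 7, 1, 11, 4, 15, 9, 0, 3, 8, 2, 17, 12, 5, 16]
[i] adj suffixes → lcp
  [1] 13/6 → 2 ('aa')
  [2] 6/10 → 2 ('aa')
  [3] 10/14 → 3 ('aad')
  [4] 14/7 → 1 ('a')
  [5] 7/1 → 1 ('a')
  [6] 1/11 → 1 ('a')
  [7] 11/4 → 4 ('adaa')
  [8] 4/15 → 2 ('ad')
  [9] 15/9 → 0 ('')
  [10] 9/0 → 2 ('ba')
  [11] 0/3 → 2 ('ba')
  [12] 3/8 → 1 ('b')
  [13] 8/2 → 0 ('')
  [14] 2/17 → 0 ('')
  [15] 17/12 → 1 ('d')
  [16] 12/5 → 3 ('daa')
  [17] 5/16 → 1 ('d')

[0, 2, 2, 3, 1, 1, 1, 4, 2, 0, 2, 2, 1, 0, 0, 1, 3, 1]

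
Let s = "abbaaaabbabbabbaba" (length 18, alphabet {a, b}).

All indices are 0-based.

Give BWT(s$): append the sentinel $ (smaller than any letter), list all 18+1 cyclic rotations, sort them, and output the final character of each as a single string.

abbaab$bbaabbbbaaaa

rank  rotation             last
    0  $abbaaaabbabbabbaba  a
    1  a$abbaaaabbabbabbab  b
    2  aaaabbabbabbaba$abb  b
    3  aaabbabbabbaba$abba  a
    4  aabbabbabbaba$abbaa  a
    5  aba$abbaaaabbabbabb  b
    6  abbaaaabbabbabbaba$  $
    7  abbaba$abbaaaabbabb  b
    8  abbabbaba$abbaaaabb  b
    9  abbabbabbaba$abbaaa  a
   10  ba$abbaaaabbabbabba  a
   11  baaaabbabbabbaba$ab  b
   12  baba$abbaaaabbabbab  b
   13  babbaba$abbaaaabbab  b
   14  babbabbaba$abbaaaab  b
   15  bbaaaabbabbabbaba$a  a
   16  bbaba$abbaaaabbabba  a
   17  bbabbaba$abbaaaabba  a
   18  bbabbabbaba$abbaaaa  a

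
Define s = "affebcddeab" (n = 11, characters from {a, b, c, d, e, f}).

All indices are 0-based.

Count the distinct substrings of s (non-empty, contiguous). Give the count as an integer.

61

rank→(start, suffix):
  0 → (9, 'ab')
  1 → (0, 'affebcddeab')
  2 → (10, 'b')
  3 → (4, 'bcddeab')
  4 → (5, 'cddeab')
  5 → (6, 'ddeab')
  6 → (7, 'deab')
  7 → (8, 'eab')
  8 → (3, 'ebcddeab')
  9 → (2, 'febcddeab')
  10 → (1, 'ffebcddeab')

SA = [9, 0, 10, 4, 5, 6, 7, 8, 3, 2, 1]
i: (SA[i-1],SA[i]) lcp shared
  1: (9,0) 1 'a'
  2: (0,10) 0 ''
  3: (10,4) 1 'b'
  4: (4,5) 0 ''
  5: (5,6) 0 ''
  6: (6,7) 1 'd'
  7: (7,8) 0 ''
  8: (8,3) 1 'e'
  9: (3,2) 0 ''
  10: (2,1) 1 'f'

n(n+1)/2 = 11·12/2 = 66
Σ LCP = 0 + 1 + 0 + 1 + 0 + 0 + 1 + 0 + 1 + 0 + 1 = 5
distinct = 66 − 5 = 61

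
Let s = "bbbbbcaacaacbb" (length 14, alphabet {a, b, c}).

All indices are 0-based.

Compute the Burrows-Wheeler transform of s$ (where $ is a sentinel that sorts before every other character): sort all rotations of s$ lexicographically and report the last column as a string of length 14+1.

bccaabc$bbbbbaa

rank  rotation         last
    0  $bbbbbcaacaacbb  b
    1  aacaacbb$bbbbbc  c
    2  aacbb$bbbbbcaac  c
    3  acaacbb$bbbbbca  a
    4  acbb$bbbbbcaaca  a
    5  b$bbbbbcaacaacb  b
    6  bb$bbbbbcaacaac  c
    7  bbbbbcaacaacbb$  $
    8  bbbbcaacaacbb$b  b
    9  bbbcaacaacbb$bb  b
   10  bbcaacaacbb$bbb  b
   11  bcaacaacbb$bbbb  b
   12  caacaacbb$bbbbb  b
   13  caacbb$bbbbbcaa  a
   14  cbb$bbbbbcaacaa  a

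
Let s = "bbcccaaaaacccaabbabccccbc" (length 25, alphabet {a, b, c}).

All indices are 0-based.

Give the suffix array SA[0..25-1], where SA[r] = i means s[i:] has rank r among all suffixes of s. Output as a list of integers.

[5, 6, 7, 13, 8, 14, 17, 9, 16, 15, 0, 23, 1, 18, 24, 4, 12, 22, 3, 11, 21, 2, 10, 20, 19]

sorted suffixes:
  #0 SA[0]=5  'aaaaacccaabbabccccbc'
  #1 SA[1]=6  'aaaacccaabbabccccbc'
  #2 SA[2]=7  'aaacccaabbabccccbc'
  #3 SA[3]=13  'aabbabccccbc'
  #4 SA[4]=8  'aacccaabbabccccbc'
  #5 SA[5]=14  'abbabccccbc'
  #6 SA[6]=17  'abccccbc'
  #7 SA[7]=9  'acccaabbabccccbc'
  #8 SA[8]=16  'babccccbc'
  #9 SA[9]=15  'bbabccccbc'
  #10 SA[10]=0  'bbcccaaaaacccaabbabccccbc'
  #11 SA[11]=23  'bc'
  #12 SA[12]=1  'bcccaaaaacccaabbabccccbc'
  #13 SA[13]=18  'bccccbc'
  #14 SA[14]=24  'c'
  #15 SA[15]=4  'caaaaacccaabbabccccbc'
  #16 SA[16]=12  'caabbabccccbc'
  #17 SA[17]=22  'cbc'
  #18 SA[18]=3  'ccaaaaacccaabbabccccbc'
  #19 SA[19]=11  'ccaabbabccccbc'
  #20 SA[20]=21  'ccbc'
  #21 SA[21]=2  'cccaaaaacccaabbabccccbc'
  #22 SA[22]=10  'cccaabbabccccbc'
  #23 SA[23]=20  'cccbc'
  #24 SA[24]=19  'ccccbc'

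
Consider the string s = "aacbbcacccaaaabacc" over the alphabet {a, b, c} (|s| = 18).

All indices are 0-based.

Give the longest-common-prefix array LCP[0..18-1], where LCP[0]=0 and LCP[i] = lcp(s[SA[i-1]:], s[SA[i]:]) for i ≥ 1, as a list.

rank | idx | suffix
   0 |  10 | aaaabacc
   1 |  11 | aaabacc
   2 |  12 | aabacc
   3 |   0 | aacbbcacccaaaabacc
   4 |  13 | abacc
   5 |   1 | acbbcacccaaaabacc
   6 |  15 | acc
   7 |   6 | acccaaaabacc
   8 |  14 | bacc
   9 |   3 | bbcacccaaaabacc
  10 |   4 | bcacccaaaabacc
  11 |  17 | c
  12 |   9 | caaaabacc
  13 |   5 | cacccaaaabacc
  14 |   2 | cbbcacccaaaabacc
  15 |  16 | cc
  16 |   8 | ccaaaabacc
  17 |   7 | cccaaaabacc

SA = [10, 11, 12, 0, 13, 1, 15, 6, 14, 3, 4, 17, 9, 5, 2, 16, 8, 7]
rank  pair      lcp
   1  s[10:],s[11:]  3  'aaa'
   2  s[11:],s[12:]  2  'aa'
   3  s[12:],s[0:]  2  'aa'
   4  s[0:],s[13:]  1  'a'
   5  s[13:],s[1:]  1  'a'
   6  s[1:],s[15:]  2  'ac'
   7  s[15:],s[6:]  3  'acc'
   8  s[6:],s[14:]  0  ''
   9  s[14:],s[3:]  1  'b'
  10  s[3:],s[4:]  1  'b'
  11  s[4:],s[17:]  0  ''
  12  s[17:],s[9:]  1  'c'
  13  s[9:],s[5:]  2  'ca'
  14  s[5:],s[2:]  1  'c'
  15  s[2:],s[16:]  1  'c'
  16  s[16:],s[8:]  2  'cc'
  17  s[8:],s[7:]  2  'cc'

[0, 3, 2, 2, 1, 1, 2, 3, 0, 1, 1, 0, 1, 2, 1, 1, 2, 2]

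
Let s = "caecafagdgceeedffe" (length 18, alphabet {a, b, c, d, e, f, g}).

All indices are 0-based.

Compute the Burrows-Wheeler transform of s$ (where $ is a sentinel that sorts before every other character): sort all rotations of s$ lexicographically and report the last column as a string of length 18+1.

rank  rotation             last
    0  $caecafagdgceeedffe  e
    1  aecafagdgceeedffe$c  c
    2  afagdgceeedffe$caec  c
    3  agdgceeedffe$caecaf  f
    4  caecafagdgceeedffe$  $
    5  cafagdgceeedffe$cae  e
    6  ceeedffe$caecafagdg  g
    7  dffe$caecafagdgceee  e
    8  dgceeedffe$caecafag  g
    9  e$caecafagdgceeedff  f
   10  ecafagdgceeedffe$ca  a
   11  edffe$caecafagdgcee  e
   12  eedffe$caecafagdgce  e
   13  eeedffe$caecafagdgc  c
   14  fagdgceeedffe$caeca  a
   15  fe$caecafagdgceeedf  f
   16  ffe$caecafagdgceeed  d
   17  gceeedffe$caecafagd  d
   18  gdgceeedffe$caecafa  a

eccf$egegfaeecafdda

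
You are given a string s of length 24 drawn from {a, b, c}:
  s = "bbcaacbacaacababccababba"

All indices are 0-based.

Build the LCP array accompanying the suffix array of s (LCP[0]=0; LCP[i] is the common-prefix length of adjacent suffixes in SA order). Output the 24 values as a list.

rank | idx | suffix
   0 |  23 | a
   1 |   9 | aacababccababba
   2 |   3 | aacbacaacababccababba
   3 |  18 | ababba
   4 |  12 | ababccababba
   5 |  20 | abba
   6 |  14 | abccababba
   7 |   7 | acaacababccababba
   8 |  10 | acababccababba
   9 |   4 | acbacaacababccababba
  10 |  22 | ba
  11 |  19 | babba
  12 |  13 | babccababba
  13 |   6 | bacaacababccababba
  14 |  21 | bba
  15 |   0 | bbcaacbacaacababccababba
  16 |   1 | bcaacbacaacababccababba
  17 |  15 | bccababba
  18 |   8 | caacababccababba
  19 |   2 | caacbacaacababccababba
  20 |  17 | cababba
  21 |  11 | cababccababba
  22 |   5 | cbacaacababccababba
  23 |  16 | ccababba

SA = [23, 9, 3, 18, 12, 20, 14, 7, 10, 4, 22, 19, 13, 6, 21, 0, 1, 15, 8, 2, 17, 11, 5, 16]
i: (SA[i-1],SA[i]) lcp shared
  1: (23,9) 1 'a'
  2: (9,3) 3 'aac'
  3: (3,18) 1 'a'
  4: (18,12) 4 'abab'
  5: (12,20) 2 'ab'
  6: (20,14) 2 'ab'
  7: (14,7) 1 'a'
  8: (7,10) 3 'aca'
  9: (10,4) 2 'ac'
  10: (4,22) 0 ''
  11: (22,19) 2 'ba'
  12: (19,13) 3 'bab'
  13: (13,6) 2 'ba'
  14: (6,21) 1 'b'
  15: (21,0) 2 'bb'
  16: (0,1) 1 'b'
  17: (1,15) 2 'bc'
  18: (15,8) 0 ''
  19: (8,2) 4 'caac'
  20: (2,17) 2 'ca'
  21: (17,11) 5 'cabab'
  22: (11,5) 1 'c'
  23: (5,16) 1 'c'

[0, 1, 3, 1, 4, 2, 2, 1, 3, 2, 0, 2, 3, 2, 1, 2, 1, 2, 0, 4, 2, 5, 1, 1]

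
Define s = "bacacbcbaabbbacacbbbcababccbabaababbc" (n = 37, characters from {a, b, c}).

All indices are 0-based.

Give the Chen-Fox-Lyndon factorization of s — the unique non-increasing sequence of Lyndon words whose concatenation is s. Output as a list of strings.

["b", "acacbcb", "aabbbacacbbbcababccbab", "aababbc"]

emit factor 1: 'b' (i=0, period=1)
emit factor 2: 'acacbcb' (i=1, period=7)
emit factor 3: 'aabbbacacbbbcababccbab' (i=8, period=22)
emit factor 4: 'aababbc' (i=30, period=7)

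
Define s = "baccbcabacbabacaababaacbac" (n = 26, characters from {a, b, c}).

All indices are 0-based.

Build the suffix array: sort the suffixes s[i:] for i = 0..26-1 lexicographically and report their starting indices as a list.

rank | idx | suffix
   0 |  15 | aababaacbac
   1 |  20 | aacbac
   2 |  18 | abaacbac
   3 |  16 | ababaacbac
   4 |  11 | abacaababaacbac
   5 |   6 | abacbabacaababaacbac
   6 |  24 | ac
   7 |  13 | acaababaacbac
   8 |   8 | acbabacaababaacbac
   9 |  21 | acbac
  10 |   1 | accbcabacbabacaababaacbac
  11 |  19 | baacbac
  12 |  17 | babaacbac
  13 |  10 | babacaababaacbac
  14 |  23 | bac
  15 |  12 | bacaababaacbac
  16 |   7 | bacbabacaababaacbac
  17 |   0 | baccbcabacbabacaababaacbac
  18 |   4 | bcabacbabacaababaacbac
  19 |  25 | c
  20 |  14 | caababaacbac
  21 |   5 | cabacbabacaababaacbac
  22 |   9 | cbabacaababaacbac
  23 |  22 | cbac
  24 |   3 | cbcabacbabacaababaacbac
  25 |   2 | ccbcabacbabacaababaacbac

[15, 20, 18, 16, 11, 6, 24, 13, 8, 21, 1, 19, 17, 10, 23, 12, 7, 0, 4, 25, 14, 5, 9, 22, 3, 2]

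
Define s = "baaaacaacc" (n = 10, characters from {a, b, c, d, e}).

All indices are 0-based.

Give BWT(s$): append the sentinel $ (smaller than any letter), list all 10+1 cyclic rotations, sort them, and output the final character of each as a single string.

cbaacaa$caa

rank  rotation     last
    0  $baaaacaacc  c
    1  aaaacaacc$b  b
    2  aaacaacc$ba  a
    3  aacaacc$baa  a
    4  aacc$baaaac  c
    5  acaacc$baaa  a
    6  acc$baaaaca  a
    7  baaaacaacc$  $
    8  c$baaaacaac  c
    9  caacc$baaaa  a
   10  cc$baaaacaa  a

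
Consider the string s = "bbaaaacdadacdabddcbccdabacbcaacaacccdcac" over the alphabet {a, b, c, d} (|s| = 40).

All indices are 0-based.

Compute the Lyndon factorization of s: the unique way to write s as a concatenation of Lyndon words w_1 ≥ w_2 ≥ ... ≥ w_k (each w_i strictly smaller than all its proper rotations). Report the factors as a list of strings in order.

emit factor 1: 'b' (i=0, period=1)
emit factor 2: 'b' (i=1, period=1)
emit factor 3: 'aaaacdadacdabddcbccdabacbcaacaacccdcac' (i=2, period=38)

["b", "b", "aaaacdadacdabddcbccdabacbcaacaacccdcac"]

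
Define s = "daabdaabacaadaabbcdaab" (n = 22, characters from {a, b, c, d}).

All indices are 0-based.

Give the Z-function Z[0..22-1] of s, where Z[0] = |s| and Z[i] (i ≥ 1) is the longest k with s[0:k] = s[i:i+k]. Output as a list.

[22, 0, 0, 0, 4, 0, 0, 0, 0, 0, 0, 0, 4, 0, 0, 0, 0, 0, 4, 0, 0, 0]

Z[0]=22
i=1: fresh scan; Z[1]=0
i=2: fresh scan; Z[2]=0
i=3: fresh scan; Z[3]=0
i=4: fresh scan; Z[4]=4 extend→box=[4,8)
i=5: min(r-i=3, Z[1]=0)=0; Z[5]=0
i=6: min(r-i=2, Z[2]=0)=0; Z[6]=0
i=7: min(r-i=1, Z[3]=0)=0; Z[7]=0
i=8: fresh scan; Z[8]=0
i=9: fresh scan; Z[9]=0
i=10: fresh scan; Z[10]=0
i=11: fresh scan; Z[11]=0
i=12: fresh scan; Z[12]=4 extend→box=[12,16)
i=13: min(r-i=3, Z[1]=0)=0; Z[13]=0
i=14: min(r-i=2, Z[2]=0)=0; Z[14]=0
i=15: min(r-i=1, Z[3]=0)=0; Z[15]=0
i=16: fresh scan; Z[16]=0
i=17: fresh scan; Z[17]=0
i=18: fresh scan; Z[18]=4 extend→box=[18,22)
i=19: min(r-i=3, Z[1]=0)=0; Z[19]=0
i=20: min(r-i=2, Z[2]=0)=0; Z[20]=0
i=21: min(r-i=1, Z[3]=0)=0; Z[21]=0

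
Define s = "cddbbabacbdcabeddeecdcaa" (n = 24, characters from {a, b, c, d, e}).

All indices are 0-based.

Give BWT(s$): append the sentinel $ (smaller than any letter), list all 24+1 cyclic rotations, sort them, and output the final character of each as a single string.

aacbcbbadcaddae$dcbcedebd

rank  rotation                   last
    0  $cddbbabacbdcabeddeecdcaa  a
    1  a$cddbbabacbdcabeddeecdca  a
    2  aa$cddbbabacbdcabeddeecdc  c
    3  abacbdcabeddeecdcaa$cddbb  b
    4  abeddeecdcaa$cddbbabacbdc  c
    5  acbdcabeddeecdcaa$cddbbab  b
    6  babacbdcabeddeecdcaa$cddb  b
    7  bacbdcabeddeecdcaa$cddbba  a
    8  bbabacbdcabeddeecdcaa$cdd  d
    9  bdcabeddeecdcaa$cddbbabac  c
   10  beddeecdcaa$cddbbabacbdca  a
   11  caa$cddbbabacbdcabeddeecd  d
   12  cabeddeecdcaa$cddbbabacbd  d
   13  cbdcabeddeecdcaa$cddbbaba  a
   14  cdcaa$cddbbabacbdcabeddee  e
   15  cddbbabacbdcabeddeecdcaa$  $
   16  dbbabacbdcabeddeecdcaa$cd  d
   17  dcaa$cddbbabacbdcabeddeec  c
   18  dcabeddeecdcaa$cddbbabacb  b
   19  ddbbabacbdcabeddeecdcaa$c  c
   20  ddeecdcaa$cddbbabacbdcabe  e
   21  deecdcaa$cddbbabacbdcabed  d
   22  ecdcaa$cddbbabacbdcabedde  e
   23  eddeecdcaa$cddbbabacbdcab  b
   24  eecdcaa$cddbbabacbdcabedd  d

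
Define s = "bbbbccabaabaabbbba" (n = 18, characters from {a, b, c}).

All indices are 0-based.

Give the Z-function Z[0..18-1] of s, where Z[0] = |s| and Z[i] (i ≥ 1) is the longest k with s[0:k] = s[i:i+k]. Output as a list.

[18, 3, 2, 1, 0, 0, 0, 1, 0, 0, 1, 0, 0, 4, 3, 2, 1, 0]

Z[0]=18
i=1: outside box; Z[1]=3 scan→box=[1,4)
i=2: min(r-i=2, Z[1]=3)=2; Z[2]=2
i=3: min(r-i=1, Z[2]=2)=1; Z[3]=1
i=4: outside box; Z[4]=0
i=5: outside box; Z[5]=0
i=6: outside box; Z[6]=0
i=7: outside box; Z[7]=1 scan→box=[7,8)
i=8: outside box; Z[8]=0
i=9: outside box; Z[9]=0
i=10: outside box; Z[10]=1 scan→box=[10,11)
i=11: outside box; Z[11]=0
i=12: outside box; Z[12]=0
i=13: outside box; Z[13]=4 scan→box=[13,17)
i=14: min(r-i=3, Z[1]=3)=3; Z[14]=3
i=15: min(r-i=2, Z[2]=2)=2; Z[15]=2
i=16: min(r-i=1, Z[3]=1)=1; Z[16]=1
i=17: outside box; Z[17]=0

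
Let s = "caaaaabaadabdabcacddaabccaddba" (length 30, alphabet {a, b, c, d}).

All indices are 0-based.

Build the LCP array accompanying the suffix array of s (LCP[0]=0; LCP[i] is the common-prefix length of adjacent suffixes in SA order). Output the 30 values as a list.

[0, 1, 4, 3, 2, 3, 2, 1, 2, 3, 2, 1, 1, 2, 0, 2, 1, 2, 1, 0, 2, 2, 1, 1, 0, 2, 3, 1, 1, 2]

rank→(start, suffix):
  0 → (29, 'a')
  1 → (1, 'aaaaabaadabdabcacddaabccaddba')
  2 → (2, 'aaaabaadabdabcacddaabccaddba')
  3 → (3, 'aaabaadabdabcacddaabccaddba')
  4 → (4, 'aabaadabdabcacddaabccaddba')
  5 → (20, 'aabccaddba')
  6 → (7, 'aadabdabcacddaabccaddba')
  7 → (5, 'abaadabdabcacddaabccaddba')
  8 → (13, 'abcacddaabccaddba')
  9 → (21, 'abccaddba')
  10 → (10, 'abdabcacddaabccaddba')
  11 → (16, 'acddaabccaddba')
  12 → (8, 'adabdabcacddaabccaddba')
  13 → (25, 'addba')
  14 → (28, 'ba')
  15 → (6, 'baadabdabcacddaabccaddba')
  16 → (14, 'bcacddaabccaddba')
  17 → (22, 'bccaddba')
  18 → (11, 'bdabcacddaabccaddba')
  19 → (0, 'caaaaabaadabdabcacddaabccaddba')
  20 → (15, 'cacddaabccaddba')
  21 → (24, 'caddba')
  22 → (23, 'ccaddba')
  23 → (17, 'cddaabccaddba')
  24 → (19, 'daabccaddba')
  25 → (12, 'dabcacddaabccaddba')
  26 → (9, 'dabdabcacddaabccaddba')
  27 → (27, 'dba')
  28 → (18, 'ddaabccaddba')
  29 → (26, 'ddba')

SA = [29, 1, 2, 3, 4, 20, 7, 5, 13, 21, 10, 16, 8, 25, 28, 6, 14, 22, 11, 0, 15, 24, 23, 17, 19, 12, 9, 27, 18, 26]
i: (SA[i-1],SA[i]) lcp shared
  1: (29,1) 1 'a'
  2: (1,2) 4 'aaaa'
  3: (2,3) 3 'aaa'
  4: (3,4) 2 'aa'
  5: (4,20) 3 'aab'
  6: (20,7) 2 'aa'
  7: (7,5) 1 'a'
  8: (5,13) 2 'ab'
  9: (13,21) 3 'abc'
  10: (21,10) 2 'ab'
  11: (10,16) 1 'a'
  12: (16,8) 1 'a'
  13: (8,25) 2 'ad'
  14: (25,28) 0 ''
  15: (28,6) 2 'ba'
  16: (6,14) 1 'b'
  17: (14,22) 2 'bc'
  18: (22,11) 1 'b'
  19: (11,0) 0 ''
  20: (0,15) 2 'ca'
  21: (15,24) 2 'ca'
  22: (24,23) 1 'c'
  23: (23,17) 1 'c'
  24: (17,19) 0 ''
  25: (19,12) 2 'da'
  26: (12,9) 3 'dab'
  27: (9,27) 1 'd'
  28: (27,18) 1 'd'
  29: (18,26) 2 'dd'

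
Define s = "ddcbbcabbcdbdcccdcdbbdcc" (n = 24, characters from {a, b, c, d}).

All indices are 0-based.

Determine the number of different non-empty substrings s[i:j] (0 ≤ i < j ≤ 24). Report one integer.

263

rank | idx | suffix
   0 |   6 | abbcdbdcccdcdbbdcc
   1 |   3 | bbcabbcdbdcccdcdbbdcc
   2 |   7 | bbcdbdcccdcdbbdcc
   3 |  19 | bbdcc
   4 |   4 | bcabbcdbdcccdcdbbdcc
   5 |   8 | bcdbdcccdcdbbdcc
   6 |  20 | bdcc
   7 |  11 | bdcccdcdbbdcc
   8 |  23 | c
   9 |   5 | cabbcdbdcccdcdbbdcc
  10 |   2 | cbbcabbcdbdcccdcdbbdcc
  11 |  22 | cc
  12 |  13 | cccdcdbbdcc
  13 |  14 | ccdcdbbdcc
  14 |  17 | cdbbdcc
  15 |   9 | cdbdcccdcdbbdcc
  16 |  15 | cdcdbbdcc
  17 |  18 | dbbdcc
  18 |  10 | dbdcccdcdbbdcc
  19 |   1 | dcbbcabbcdbdcccdcdbbdcc
  20 |  21 | dcc
  21 |  12 | dcccdcdbbdcc
  22 |  16 | dcdbbdcc
  23 |   0 | ddcbbcabbcdbdcccdcdbbdcc

SA = [6, 3, 7, 19, 4, 8, 20, 11, 23, 5, 2, 22, 13, 14, 17, 9, 15, 18, 10, 1, 21, 12, 16, 0]
i: (SA[i-1],SA[i]) lcp shared
  1: (6,3) 0 ''
  2: (3,7) 3 'bbc'
  3: (7,19) 2 'bb'
  4: (19,4) 1 'b'
  5: (4,8) 2 'bc'
  6: (8,20) 1 'b'
  7: (20,11) 4 'bdcc'
  8: (11,23) 0 ''
  9: (23,5) 1 'c'
  10: (5,2) 1 'c'
  11: (2,22) 1 'c'
  12: (22,13) 2 'cc'
  13: (13,14) 2 'cc'
  14: (14,17) 1 'c'
  15: (17,9) 3 'cdb'
  16: (9,15) 2 'cd'
  17: (15,18) 0 ''
  18: (18,10) 2 'db'
  19: (10,1) 1 'd'
  20: (1,21) 2 'dc'
  21: (21,12) 3 'dcc'
  22: (12,16) 2 'dc'
  23: (16,0) 1 'd'

n(n+1)/2 = 24·25/2 = 300
Σ LCP = 0 + 0 + 3 + 2 + 1 + 2 + 1 + 4 + 0 + 1 + 1 + 1 + 2 + 2 + 1 + 3 + 2 + 0 + 2 + 1 + 2 + 3 + 2 + 1 = 37
distinct = 300 − 37 = 263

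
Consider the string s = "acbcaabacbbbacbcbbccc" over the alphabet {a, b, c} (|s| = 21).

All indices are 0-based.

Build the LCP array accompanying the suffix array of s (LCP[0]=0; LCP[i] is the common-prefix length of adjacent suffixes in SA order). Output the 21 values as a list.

rank | idx | suffix
   0 |   4 | aabacbbbacbcbbccc
   1 |   5 | abacbbbacbcbbccc
   2 |   7 | acbbbacbcbbccc
   3 |   0 | acbcaabacbbbacbcbbccc
   4 |  12 | acbcbbccc
   5 |   6 | bacbbbacbcbbccc
   6 |  11 | bacbcbbccc
   7 |  10 | bbacbcbbccc
   8 |   9 | bbbacbcbbccc
   9 |  16 | bbccc
  10 |   2 | bcaabacbbbacbcbbccc
  11 |  14 | bcbbccc
  12 |  17 | bccc
  13 |  20 | c
  14 |   3 | caabacbbbacbcbbccc
  15 |   8 | cbbbacbcbbccc
  16 |  15 | cbbccc
  17 |   1 | cbcaabacbbbacbcbbccc
  18 |  13 | cbcbbccc
  19 |  19 | cc
  20 |  18 | ccc

SA = [4, 5, 7, 0, 12, 6, 11, 10, 9, 16, 2, 14, 17, 20, 3, 8, 15, 1, 13, 19, 18]
[i] adj suffixes → lcp
  [1] 4/5 → 1 ('a')
  [2] 5/7 → 1 ('a')
  [3] 7/0 → 3 ('acb')
  [4] 0/12 → 4 ('acbc')
  [5] 12/6 → 0 ('')
  [6] 6/11 → 4 ('bacb')
  [7] 11/10 → 1 ('b')
  [8] 10/9 → 2 ('bb')
  [9] 9/16 → 2 ('bb')
  [10] 16/2 → 1 ('b')
  [11] 2/14 → 2 ('bc')
  [12] 14/17 → 2 ('bc')
  [13] 17/20 → 0 ('')
  [14] 20/3 → 1 ('c')
  [15] 3/8 → 1 ('c')
  [16] 8/15 → 3 ('cbb')
  [17] 15/1 → 2 ('cb')
  [18] 1/13 → 3 ('cbc')
  [19] 13/19 → 1 ('c')
  [20] 19/18 → 2 ('cc')

[0, 1, 1, 3, 4, 0, 4, 1, 2, 2, 1, 2, 2, 0, 1, 1, 3, 2, 3, 1, 2]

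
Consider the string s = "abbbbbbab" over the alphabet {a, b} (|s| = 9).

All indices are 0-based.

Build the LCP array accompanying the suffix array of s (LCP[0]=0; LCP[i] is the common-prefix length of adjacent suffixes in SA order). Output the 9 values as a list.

sorted suffixes:
  #0 SA[0]=7  'ab'
  #1 SA[1]=0  'abbbbbbab'
  #2 SA[2]=8  'b'
  #3 SA[3]=6  'bab'
  #4 SA[4]=5  'bbab'
  #5 SA[5]=4  'bbbab'
  #6 SA[6]=3  'bbbbab'
  #7 SA[7]=2  'bbbbbab'
  #8 SA[8]=1  'bbbbbbab'

SA = [7, 0, 8, 6, 5, 4, 3, 2, 1]
[i] adj suffixes → lcp
  [1] 7/0 → 2 ('ab')
  [2] 0/8 → 0 ('')
  [3] 8/6 → 1 ('b')
  [4] 6/5 → 1 ('b')
  [5] 5/4 → 2 ('bb')
  [6] 4/3 → 3 ('bbb')
  [7] 3/2 → 4 ('bbbb')
  [8] 2/1 → 5 ('bbbbb')

[0, 2, 0, 1, 1, 2, 3, 4, 5]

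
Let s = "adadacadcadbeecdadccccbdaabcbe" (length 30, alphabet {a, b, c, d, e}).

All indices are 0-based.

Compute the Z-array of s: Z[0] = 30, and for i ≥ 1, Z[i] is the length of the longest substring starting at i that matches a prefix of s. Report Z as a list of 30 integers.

[30, 0, 3, 0, 1, 0, 2, 0, 0, 2, 0, 0, 0, 0, 0, 0, 2, 0, 0, 0, 0, 0, 0, 0, 1, 1, 0, 0, 0, 0]

Z[0]=30
i=1: outside box; Z[1]=0
i=2: outside box; Z[2]=3 scan→box=[2,5)
i=3: min(r-i=2, Z[1]=0)=0; Z[3]=0
i=4: min(r-i=1, Z[2]=3)=1; Z[4]=1
i=5: outside box; Z[5]=0
i=6: outside box; Z[6]=2 scan→box=[6,8)
i=7: min(r-i=1, Z[1]=0)=0; Z[7]=0
i=8: outside box; Z[8]=0
i=9: outside box; Z[9]=2 scan→box=[9,11)
i=10: min(r-i=1, Z[1]=0)=0; Z[10]=0
i=11: outside box; Z[11]=0
i=12: outside box; Z[12]=0
i=13: outside box; Z[13]=0
i=14: outside box; Z[14]=0
i=15: outside box; Z[15]=0
i=16: outside box; Z[16]=2 scan→box=[16,18)
i=17: min(r-i=1, Z[1]=0)=0; Z[17]=0
i=18: outside box; Z[18]=0
i=19: outside box; Z[19]=0
i=20: outside box; Z[20]=0
i=21: outside box; Z[21]=0
i=22: outside box; Z[22]=0
i=23: outside box; Z[23]=0
i=24: outside box; Z[24]=1 scan→box=[24,25)
i=25: outside box; Z[25]=1 scan→box=[25,26)
i=26: outside box; Z[26]=0
i=27: outside box; Z[27]=0
i=28: outside box; Z[28]=0
i=29: outside box; Z[29]=0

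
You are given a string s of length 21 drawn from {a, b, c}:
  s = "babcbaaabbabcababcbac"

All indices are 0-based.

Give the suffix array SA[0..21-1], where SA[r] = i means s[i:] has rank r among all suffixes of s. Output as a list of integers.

[5, 6, 13, 7, 10, 1, 15, 19, 4, 9, 0, 14, 18, 8, 11, 2, 16, 20, 12, 3, 17]

rank→(start, suffix):
  0 → (5, 'aaabbabcababcbac')
  1 → (6, 'aabbabcababcbac')
  2 → (13, 'ababcbac')
  3 → (7, 'abbabcababcbac')
  4 → (10, 'abcababcbac')
  5 → (1, 'abcbaaabbabcababcbac')
  6 → (15, 'abcbac')
  7 → (19, 'ac')
  8 → (4, 'baaabbabcababcbac')
  9 → (9, 'babcababcbac')
  10 → (0, 'babcbaaabbabcababcbac')
  11 → (14, 'babcbac')
  12 → (18, 'bac')
  13 → (8, 'bbabcababcbac')
  14 → (11, 'bcababcbac')
  15 → (2, 'bcbaaabbabcababcbac')
  16 → (16, 'bcbac')
  17 → (20, 'c')
  18 → (12, 'cababcbac')
  19 → (3, 'cbaaabbabcababcbac')
  20 → (17, 'cbac')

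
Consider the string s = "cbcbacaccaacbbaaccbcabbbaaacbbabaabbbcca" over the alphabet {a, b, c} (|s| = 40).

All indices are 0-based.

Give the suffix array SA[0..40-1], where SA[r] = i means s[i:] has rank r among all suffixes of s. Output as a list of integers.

sorted suffixes:
  #0 SA[0]=39  'a'
  #1 SA[1]=24  'aaacbbabaabbbcca'
  #2 SA[2]=32  'aabbbcca'
  #3 SA[3]=9  'aacbbaaccbcabbbaaacbbabaabbbcca'
  #4 SA[4]=25  'aacbbabaabbbcca'
  #5 SA[5]=14  'aaccbcabbbaaacbbabaabbbcca'
  #6 SA[6]=30  'abaabbbcca'
  #7 SA[7]=20  'abbbaaacbbabaabbbcca'
  #8 SA[8]=33  'abbbcca'
  #9 SA[9]=4  'acaccaacbbaaccbcabbbaaacbbabaabbbcca'
  #10 SA[10]=10  'acbbaaccbcabbbaaacbbabaabbbcca'
  #11 SA[11]=26  'acbbabaabbbcca'
  #12 SA[12]=6  'accaacbbaaccbcabbbaaacbbabaabbbcca'
  #13 SA[13]=15  'accbcabbbaaacbbabaabbbcca'
  #14 SA[14]=23  'baaacbbabaabbbcca'
  #15 SA[15]=31  'baabbbcca'
  #16 SA[16]=13  'baaccbcabbbaaacbbabaabbbcca'
  #17 SA[17]=29  'babaabbbcca'
  #18 SA[18]=3  'bacaccaacbbaaccbcabbbaaacbbabaabbbcca'
  #19 SA[19]=22  'bbaaacbbabaabbbcca'
  #20 SA[20]=12  'bbaaccbcabbbaaacbbabaabbbcca'
  #21 SA[21]=28  'bbabaabbbcca'
  #22 SA[22]=21  'bbbaaacbbabaabbbcca'
  #23 SA[23]=34  'bbbcca'
  #24 SA[24]=35  'bbcca'
  #25 SA[25]=18  'bcabbbaaacbbabaabbbcca'
  #26 SA[26]=1  'bcbacaccaacbbaaccbcabbbaaacbbabaabbbcca'
  #27 SA[27]=36  'bcca'
  #28 SA[28]=38  'ca'
  #29 SA[29]=8  'caacbbaaccbcabbbaaacbbabaabbbcca'
  #30 SA[30]=19  'cabbbaaacbbabaabbbcca'
  #31 SA[31]=5  'caccaacbbaaccbcabbbaaacbbabaabbbcca'
  #32 SA[32]=2  'cbacaccaacbbaaccbcabbbaaacbbabaabbbcca'
  #33 SA[33]=11  'cbbaaccbcabbbaaacbbabaabbbcca'
  #34 SA[34]=27  'cbbabaabbbcca'
  #35 SA[35]=17  'cbcabbbaaacbbabaabbbcca'
  #36 SA[36]=0  'cbcbacaccaacbbaaccbcabbbaaacbbabaabbbcca'
  #37 SA[37]=37  'cca'
  #38 SA[38]=7  'ccaacbbaaccbcabbbaaacbbabaabbbcca'
  #39 SA[39]=16  'ccbcabbbaaacbbabaabbbcca'

[39, 24, 32, 9, 25, 14, 30, 20, 33, 4, 10, 26, 6, 15, 23, 31, 13, 29, 3, 22, 12, 28, 21, 34, 35, 18, 1, 36, 38, 8, 19, 5, 2, 11, 27, 17, 0, 37, 7, 16]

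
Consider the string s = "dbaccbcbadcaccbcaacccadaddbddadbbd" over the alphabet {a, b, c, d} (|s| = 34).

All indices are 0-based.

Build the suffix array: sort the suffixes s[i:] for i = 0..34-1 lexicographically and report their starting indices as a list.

[16, 11, 2, 17, 21, 29, 8, 23, 1, 7, 31, 14, 5, 32, 26, 15, 10, 20, 6, 13, 4, 19, 12, 3, 18, 33, 28, 22, 0, 30, 25, 9, 27, 24]

rank | idx | suffix
   0 |  16 | aacccadaddbddadbbd
   1 |  11 | accbcaacccadaddbddadbbd
   2 |   2 | accbcbadcaccbcaacccadaddbddadbbd
   3 |  17 | acccadaddbddadbbd
   4 |  21 | adaddbddadbbd
   5 |  29 | adbbd
   6 |   8 | adcaccbcaacccadaddbddadbbd
   7 |  23 | addbddadbbd
   8 |   1 | baccbcbadcaccbcaacccadaddbddadbbd
   9 |   7 | badcaccbcaacccadaddbddadbbd
  10 |  31 | bbd
  11 |  14 | bcaacccadaddbddadbbd
  12 |   5 | bcbadcaccbcaacccadaddbddadbbd
  13 |  32 | bd
  14 |  26 | bddadbbd
  15 |  15 | caacccadaddbddadbbd
  16 |  10 | caccbcaacccadaddbddadbbd
  17 |  20 | cadaddbddadbbd
  18 |   6 | cbadcaccbcaacccadaddbddadbbd
  19 |  13 | cbcaacccadaddbddadbbd
  20 |   4 | cbcbadcaccbcaacccadaddbddadbbd
  21 |  19 | ccadaddbddadbbd
  22 |  12 | ccbcaacccadaddbddadbbd
  23 |   3 | ccbcbadcaccbcaacccadaddbddadbbd
  24 |  18 | cccadaddbddadbbd
  25 |  33 | d
  26 |  28 | dadbbd
  27 |  22 | daddbddadbbd
  28 |   0 | dbaccbcbadcaccbcaacccadaddbddadbbd
  29 |  30 | dbbd
  30 |  25 | dbddadbbd
  31 |   9 | dcaccbcaacccadaddbddadbbd
  32 |  27 | ddadbbd
  33 |  24 | ddbddadbbd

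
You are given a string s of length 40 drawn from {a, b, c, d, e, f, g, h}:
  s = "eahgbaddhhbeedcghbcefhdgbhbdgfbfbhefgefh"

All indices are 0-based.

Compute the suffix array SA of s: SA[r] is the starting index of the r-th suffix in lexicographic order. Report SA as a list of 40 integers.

rank | idx | suffix
   0 |   5 | addhhbeedcghbcefhdgbhbdgfbfbhefgefh
   1 |   1 | ahgbaddhhbeedcghbcefhdgbhbdgfbfbhefgefh
   2 |   4 | baddhhbeedcghbcefhdgbhbdgfbfbhefgefh
   3 |  17 | bcefhdgbhbdgfbfbhefgefh
   4 |  26 | bdgfbfbhefgefh
   5 |  10 | beedcghbcefhdgbhbdgfbfbhefgefh
   6 |  30 | bfbhefgefh
   7 |  24 | bhbdgfbfbhefgefh
   8 |  32 | bhefgefh
   9 |  18 | cefhdgbhbdgfbfbhefgefh
  10 |  14 | cghbcefhdgbhbdgfbfbhefgefh
  11 |  13 | dcghbcefhdgbhbdgfbfbhefgefh
  12 |   6 | ddhhbeedcghbcefhdgbhbdgfbfbhefgefh
  13 |  22 | dgbhbdgfbfbhefgefh
  14 |  27 | dgfbfbhefgefh
  15 |   7 | dhhbeedcghbcefhdgbhbdgfbfbhefgefh
  16 |   0 | eahgbaddhhbeedcghbcefhdgbhbdgfbfbhefgefh
  17 |  12 | edcghbcefhdgbhbdgfbfbhefgefh
  18 |  11 | eedcghbcefhdgbhbdgfbfbhefgefh
  19 |  34 | efgefh
  20 |  37 | efh
  21 |  19 | efhdgbhbdgfbfbhefgefh
  22 |  29 | fbfbhefgefh
  23 |  31 | fbhefgefh
  24 |  35 | fgefh
  25 |  38 | fh
  26 |  20 | fhdgbhbdgfbfbhefgefh
  27 |   3 | gbaddhhbeedcghbcefhdgbhbdgfbfbhefgefh
  28 |  23 | gbhbdgfbfbhefgefh
  29 |  36 | gefh
  30 |  28 | gfbfbhefgefh
  31 |  15 | ghbcefhdgbhbdgfbfbhefgefh
  32 |  39 | h
  33 |  16 | hbcefhdgbhbdgfbfbhefgefh
  34 |  25 | hbdgfbfbhefgefh
  35 |   9 | hbeedcghbcefhdgbhbdgfbfbhefgefh
  36 |  21 | hdgbhbdgfbfbhefgefh
  37 |  33 | hefgefh
  38 |   2 | hgbaddhhbeedcghbcefhdgbhbdgfbfbhefgefh
  39 |   8 | hhbeedcghbcefhdgbhbdgfbfbhefgefh

[5, 1, 4, 17, 26, 10, 30, 24, 32, 18, 14, 13, 6, 22, 27, 7, 0, 12, 11, 34, 37, 19, 29, 31, 35, 38, 20, 3, 23, 36, 28, 15, 39, 16, 25, 9, 21, 33, 2, 8]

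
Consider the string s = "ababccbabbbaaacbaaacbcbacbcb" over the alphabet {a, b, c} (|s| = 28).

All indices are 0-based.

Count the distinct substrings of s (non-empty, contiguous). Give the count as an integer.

343

sorted suffixes:
  #0 SA[0]=11  'aaacbaaacbcbacbcb'
  #1 SA[1]=16  'aaacbcbacbcb'
  #2 SA[2]=12  'aacbaaacbcbacbcb'
  #3 SA[3]=17  'aacbcbacbcb'
  #4 SA[4]=0  'ababccbabbbaaacbaaacbcbacbcb'
  #5 SA[5]=7  'abbbaaacbaaacbcbacbcb'
  #6 SA[6]=2  'abccbabbbaaacbaaacbcbacbcb'
  #7 SA[7]=13  'acbaaacbcbacbcb'
  #8 SA[8]=23  'acbcb'
  #9 SA[9]=18  'acbcbacbcb'
  #10 SA[10]=27  'b'
  #11 SA[11]=10  'baaacbaaacbcbacbcb'
  #12 SA[12]=15  'baaacbcbacbcb'
  #13 SA[13]=6  'babbbaaacbaaacbcbacbcb'
  #14 SA[14]=1  'babccbabbbaaacbaaacbcbacbcb'
  #15 SA[15]=22  'bacbcb'
  #16 SA[16]=9  'bbaaacbaaacbcbacbcb'
  #17 SA[17]=8  'bbbaaacbaaacbcbacbcb'
  #18 SA[18]=25  'bcb'
  #19 SA[19]=20  'bcbacbcb'
  #20 SA[20]=3  'bccbabbbaaacbaaacbcbacbcb'
  #21 SA[21]=26  'cb'
  #22 SA[22]=14  'cbaaacbcbacbcb'
  #23 SA[23]=5  'cbabbbaaacbaaacbcbacbcb'
  #24 SA[24]=21  'cbacbcb'
  #25 SA[25]=24  'cbcb'
  #26 SA[26]=19  'cbcbacbcb'
  #27 SA[27]=4  'ccbabbbaaacbaaacbcbacbcb'

SA = [11, 16, 12, 17, 0, 7, 2, 13, 23, 18, 27, 10, 15, 6, 1, 22, 9, 8, 25, 20, 3, 26, 14, 5, 21, 24, 19, 4]
[i] adj suffixes → lcp
  [1] 11/16 → 5 ('aaacb')
  [2] 16/12 → 2 ('aa')
  [3] 12/17 → 4 ('aacb')
  [4] 17/0 → 1 ('a')
  [5] 0/7 → 2 ('ab')
  [6] 7/2 → 2 ('ab')
  [7] 2/13 → 1 ('a')
  [8] 13/23 → 3 ('acb')
  [9] 23/18 → 5 ('acbcb')
  [10] 18/27 → 0 ('')
  [11] 27/10 → 1 ('b')
  [12] 10/15 → 6 ('baaacb')
  [13] 15/6 → 2 ('ba')
  [14] 6/1 → 3 ('bab')
  [15] 1/22 → 2 ('ba')
  [16] 22/9 → 1 ('b')
  [17] 9/8 → 2 ('bb')
  [18] 8/25 → 1 ('b')
  [19] 25/20 → 3 ('bcb')
  [20] 20/3 → 2 ('bc')
  [21] 3/26 → 0 ('')
  [22] 26/14 → 2 ('cb')
  [23] 14/5 → 3 ('cba')
  [24] 5/21 → 3 ('cba')
  [25] 21/24 → 2 ('cb')
  [26] 24/19 → 4 ('cbcb')
  [27] 19/4 → 1 ('c')

n(n+1)/2 = 28·29/2 = 406
Σ LCP = 0 + 5 + 2 + 4 + 1 + 2 + 2 + 1 + 3 + 5 + 0 + 1 + 6 + 2 + 3 + 2 + 1 + 2 + 1 + 3 + 2 + 0 + 2 + 3 + 3 + 2 + 4 + 1 = 63
distinct = 406 − 63 = 343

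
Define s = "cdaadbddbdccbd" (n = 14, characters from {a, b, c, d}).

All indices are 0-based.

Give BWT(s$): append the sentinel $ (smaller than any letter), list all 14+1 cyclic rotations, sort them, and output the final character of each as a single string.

rank  rotation         last
    0  $cdaadbddbdccbd  d
    1  aadbddbdccbd$cd  d
    2  adbddbdccbd$cda  a
    3  bd$cdaadbddbdcc  c
    4  bdccbd$cdaadbdd  d
    5  bddbdccbd$cdaad  d
    6  cbd$cdaadbddbdc  c
    7  ccbd$cdaadbddbd  d
    8  cdaadbddbdccbd$  $
    9  d$cdaadbddbdccb  b
   10  daadbddbdccbd$c  c
   11  dbdccbd$cdaadbd  d
   12  dbddbdccbd$cdaa  a
   13  dccbd$cdaadbddb  b
   14  ddbdccbd$cdaadb  b

ddacddcd$bcdabb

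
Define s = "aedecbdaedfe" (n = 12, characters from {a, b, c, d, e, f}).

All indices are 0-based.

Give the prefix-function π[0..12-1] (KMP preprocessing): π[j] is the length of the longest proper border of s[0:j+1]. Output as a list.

[0, 0, 0, 0, 0, 0, 0, 1, 2, 3, 0, 0]

π[0] = 0
j=1 s[j]='e': π[1]=0 (border '')
j=2 s[j]='d': π[2]=0 (border '')
j=3 s[j]='e': π[3]=0 (border '')
j=4 s[j]='c': π[4]=0 (border '')
j=5 s[j]='b': π[5]=0 (border '')
j=6 s[j]='d': π[6]=0 (border '')
j=7 s[j]='a': π[7]=1 (border 'a')
j=8 s[j]='e': π[8]=2 (border 'ae')
j=9 s[j]='d': π[9]=3 (border 'aed')
j=10 s[j]='f': k: 3→0; π[10]=0 (border '')
j=11 s[j]='e': π[11]=0 (border '')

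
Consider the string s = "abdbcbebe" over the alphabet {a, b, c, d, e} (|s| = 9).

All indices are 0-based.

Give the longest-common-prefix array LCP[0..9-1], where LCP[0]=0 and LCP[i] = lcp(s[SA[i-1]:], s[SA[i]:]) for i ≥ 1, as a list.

rank | idx | suffix
   0 |   0 | abdbcbebe
   1 |   3 | bcbebe
   2 |   1 | bdbcbebe
   3 |   7 | be
   4 |   5 | bebe
   5 |   4 | cbebe
   6 |   2 | dbcbebe
   7 |   8 | e
   8 |   6 | ebe

SA = [0, 3, 1, 7, 5, 4, 2, 8, 6]
i: (SA[i-1],SA[i]) lcp shared
  1: (0,3) 0 ''
  2: (3,1) 1 'b'
  3: (1,7) 1 'b'
  4: (7,5) 2 'be'
  5: (5,4) 0 ''
  6: (4,2) 0 ''
  7: (2,8) 0 ''
  8: (8,6) 1 'e'

[0, 0, 1, 1, 2, 0, 0, 0, 1]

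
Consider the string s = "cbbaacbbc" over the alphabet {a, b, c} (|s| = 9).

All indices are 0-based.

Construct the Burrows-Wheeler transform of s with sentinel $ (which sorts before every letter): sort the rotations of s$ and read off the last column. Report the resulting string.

rank  rotation    last
    0  $cbbaacbbc  c
    1  aacbbc$cbb  b
    2  acbbc$cbba  a
    3  baacbbc$cb  b
    4  bbaacbbc$c  c
    5  bbc$cbbaac  c
    6  bc$cbbaacb  b
    7  c$cbbaacbb  b
    8  cbbaacbbc$  $
    9  cbbc$cbbaa  a

cbabccbb$a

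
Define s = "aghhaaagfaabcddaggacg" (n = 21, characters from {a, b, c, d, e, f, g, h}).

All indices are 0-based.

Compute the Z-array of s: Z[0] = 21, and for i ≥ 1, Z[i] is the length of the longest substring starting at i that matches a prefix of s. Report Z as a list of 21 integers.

[21, 0, 0, 0, 1, 1, 2, 0, 0, 1, 1, 0, 0, 0, 0, 2, 0, 0, 1, 0, 0]

Z[0]=21
i=1: fresh scan; Z[1]=0
i=2: fresh scan; Z[2]=0
i=3: fresh scan; Z[3]=0
i=4: fresh scan; Z[4]=1 grow→box=[4,5)
i=5: fresh scan; Z[5]=1 grow→box=[5,6)
i=6: fresh scan; Z[6]=2 grow→box=[6,8)
i=7: min(r-i=1, Z[1]=0)=0; Z[7]=0
i=8: fresh scan; Z[8]=0
i=9: fresh scan; Z[9]=1 grow→box=[9,10)
i=10: fresh scan; Z[10]=1 grow→box=[10,11)
i=11: fresh scan; Z[11]=0
i=12: fresh scan; Z[12]=0
i=13: fresh scan; Z[13]=0
i=14: fresh scan; Z[14]=0
i=15: fresh scan; Z[15]=2 grow→box=[15,17)
i=16: min(r-i=1, Z[1]=0)=0; Z[16]=0
i=17: fresh scan; Z[17]=0
i=18: fresh scan; Z[18]=1 grow→box=[18,19)
i=19: fresh scan; Z[19]=0
i=20: fresh scan; Z[20]=0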